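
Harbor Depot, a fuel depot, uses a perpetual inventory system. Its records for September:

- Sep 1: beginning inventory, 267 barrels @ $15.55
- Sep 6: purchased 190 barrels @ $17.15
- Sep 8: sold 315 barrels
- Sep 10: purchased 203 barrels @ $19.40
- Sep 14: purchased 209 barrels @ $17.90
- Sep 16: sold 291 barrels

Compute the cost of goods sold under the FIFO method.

COGS = $10,300.95

Sep 8, 315 sold [FIFO — oldest first]: 267 @ $15.55 + 48 @ $17.15 = $4,975.05
Sep 16, 291 sold [FIFO — oldest first]: 142 @ $17.15 + 149 @ $19.40 = $5,325.90
Total COGS = $4,975.05 + $5,325.90 = $10,300.95
Ending inventory: 54 @ $19.40 + 209 @ $17.90 = $4,788.70
Check: goods available $15,089.65 = COGS $10,300.95 + ending $4,788.70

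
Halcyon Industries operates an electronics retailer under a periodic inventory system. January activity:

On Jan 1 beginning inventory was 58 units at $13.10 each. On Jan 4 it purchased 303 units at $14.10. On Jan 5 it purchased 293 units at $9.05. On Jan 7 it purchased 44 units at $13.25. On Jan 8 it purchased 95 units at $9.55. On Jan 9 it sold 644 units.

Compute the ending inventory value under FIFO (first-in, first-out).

Jan 9, 644 sold [FIFO — oldest first]: 58 @ $13.10 + 303 @ $14.10 + 283 @ $9.05 = $7,593.25
Ending inventory: 10 @ $9.05 + 44 @ $13.25 + 95 @ $9.55 = $1,580.75

Ending inventory = $1,580.75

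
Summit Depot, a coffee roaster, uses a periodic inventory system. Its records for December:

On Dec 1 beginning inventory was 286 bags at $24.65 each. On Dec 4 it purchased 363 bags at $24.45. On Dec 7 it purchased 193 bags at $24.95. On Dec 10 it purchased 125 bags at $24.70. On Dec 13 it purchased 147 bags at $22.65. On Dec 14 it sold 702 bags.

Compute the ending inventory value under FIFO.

Ending inventory = $9,910.05

Dec 14, 702 sold [FIFO — oldest first]: 286 @ $24.65 + 363 @ $24.45 + 53 @ $24.95 = $17,247.60
Ending inventory: 140 @ $24.95 + 125 @ $24.70 + 147 @ $22.65 = $9,910.05
Check: goods available $27,157.65 = COGS $17,247.60 + ending $9,910.05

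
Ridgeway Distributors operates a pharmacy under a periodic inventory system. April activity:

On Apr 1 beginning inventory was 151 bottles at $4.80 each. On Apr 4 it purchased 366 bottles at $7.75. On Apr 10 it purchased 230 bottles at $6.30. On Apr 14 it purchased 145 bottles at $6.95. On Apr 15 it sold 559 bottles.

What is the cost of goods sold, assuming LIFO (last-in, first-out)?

Apr 15, 559 sold [LIFO — newest first]: 145 @ $6.95 + 230 @ $6.30 + 184 @ $7.75 = $3,882.75
Ending inventory: 151 @ $4.80 + 182 @ $7.75 = $2,135.30
Check: goods available $6,018.05 = COGS $3,882.75 + ending $2,135.30

COGS = $3,882.75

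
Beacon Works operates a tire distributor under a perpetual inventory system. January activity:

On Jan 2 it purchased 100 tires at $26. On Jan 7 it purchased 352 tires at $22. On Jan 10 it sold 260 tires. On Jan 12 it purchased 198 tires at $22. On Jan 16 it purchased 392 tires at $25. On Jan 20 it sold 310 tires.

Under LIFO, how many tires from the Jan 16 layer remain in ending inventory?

Jan 10, 260 sold [LIFO — newest first]: 260 @ $22 = $5,720
Jan 20, 310 sold [LIFO — newest first]: 310 @ $25 = $7,750
Total COGS = $5,720 + $7,750 = $13,470
Ending inventory: 100 @ $26 + 92 @ $22 + 198 @ $22 + 82 @ $25 = $11,030

82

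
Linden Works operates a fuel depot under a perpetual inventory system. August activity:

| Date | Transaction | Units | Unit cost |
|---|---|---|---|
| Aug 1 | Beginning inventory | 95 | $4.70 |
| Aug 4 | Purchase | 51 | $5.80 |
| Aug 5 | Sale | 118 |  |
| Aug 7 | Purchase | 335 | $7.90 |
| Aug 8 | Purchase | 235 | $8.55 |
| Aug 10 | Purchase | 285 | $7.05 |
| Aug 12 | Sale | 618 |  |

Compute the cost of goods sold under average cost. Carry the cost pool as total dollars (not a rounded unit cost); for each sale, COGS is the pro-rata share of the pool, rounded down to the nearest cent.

COGS = $5,364.32

After Aug 1: 95 on hand, pool $446.50 (≈ $4.7000 each)
After Aug 4: 146 on hand, pool $742.30 (≈ $5.0842 each)
Aug 5, sell 118: 118/146 × $742.30 → $599.94
After Aug 7: 363 on hand, pool $2,788.86 (≈ $7.6828 each)
After Aug 8: 598 on hand, pool $4,798.11 (≈ $8.0236 each)
After Aug 10: 883 on hand, pool $6,807.36 (≈ $7.7094 each)
Aug 12, sell 618: 618/883 × $6,807.36 → $4,764.38
Total COGS = $599.94 + $4,764.38 = $5,364.32
Ending inventory (cost pool remaining) = $2,042.98
Check: goods available $7,407.30 = COGS $5,364.32 + ending $2,042.98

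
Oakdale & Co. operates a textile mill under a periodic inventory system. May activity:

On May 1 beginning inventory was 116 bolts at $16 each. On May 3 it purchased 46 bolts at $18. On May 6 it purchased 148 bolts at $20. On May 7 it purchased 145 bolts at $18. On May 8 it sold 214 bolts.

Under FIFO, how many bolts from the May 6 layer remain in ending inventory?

May 8, 214 sold [FIFO — oldest first]: 116 @ $16 + 46 @ $18 + 52 @ $20 = $3,724
Ending inventory: 96 @ $20 + 145 @ $18 = $4,530
Check: goods available $8,254 = COGS $3,724 + ending $4,530

96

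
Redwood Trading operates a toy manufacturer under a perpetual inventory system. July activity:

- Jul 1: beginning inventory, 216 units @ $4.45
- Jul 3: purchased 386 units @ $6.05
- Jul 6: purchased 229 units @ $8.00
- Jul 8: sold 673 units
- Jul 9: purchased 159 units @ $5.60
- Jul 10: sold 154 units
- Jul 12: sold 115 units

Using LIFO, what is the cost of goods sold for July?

Jul 8, 673 sold [LIFO — newest first]: 229 @ $8.00 + 386 @ $6.05 + 58 @ $4.45 = $4,425.40
Jul 10, 154 sold [LIFO — newest first]: 154 @ $5.60 = $862.40
Jul 12, 115 sold [LIFO — newest first]: 5 @ $5.60 + 110 @ $4.45 = $517.50
Total COGS = $4,425.40 + $862.40 + $517.50 = $5,805.30
Ending inventory: 48 @ $4.45 = $213.60
Check: goods available $6,018.90 = COGS $5,805.30 + ending $213.60

COGS = $5,805.30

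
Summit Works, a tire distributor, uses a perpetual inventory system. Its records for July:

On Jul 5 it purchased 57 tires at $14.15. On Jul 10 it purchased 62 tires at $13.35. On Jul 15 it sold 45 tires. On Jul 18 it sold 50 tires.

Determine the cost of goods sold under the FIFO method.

Jul 15, 45 sold [FIFO — oldest first]: 45 @ $14.15 = $636.75
Jul 18, 50 sold [FIFO — oldest first]: 12 @ $14.15 + 38 @ $13.35 = $677.10
Total COGS = $636.75 + $677.10 = $1,313.85
Ending inventory: 24 @ $13.35 = $320.40
Check: goods available $1,634.25 = COGS $1,313.85 + ending $320.40

COGS = $1,313.85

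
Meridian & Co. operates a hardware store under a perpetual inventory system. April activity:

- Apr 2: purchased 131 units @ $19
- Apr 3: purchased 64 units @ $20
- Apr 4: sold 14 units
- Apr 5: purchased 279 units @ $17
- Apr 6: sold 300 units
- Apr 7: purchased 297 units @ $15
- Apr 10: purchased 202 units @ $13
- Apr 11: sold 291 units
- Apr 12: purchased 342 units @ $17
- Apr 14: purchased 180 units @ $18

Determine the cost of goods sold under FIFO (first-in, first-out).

Apr 4, 14 sold [FIFO — oldest first]: 14 @ $19 = $266
Apr 6, 300 sold [FIFO — oldest first]: 117 @ $19 + 64 @ $20 + 119 @ $17 = $5,526
Apr 11, 291 sold [FIFO — oldest first]: 160 @ $17 + 131 @ $15 = $4,685
Total COGS = $266 + $5,526 + $4,685 = $10,477
Ending inventory: 166 @ $15 + 202 @ $13 + 342 @ $17 + 180 @ $18 = $14,170

COGS = $10,477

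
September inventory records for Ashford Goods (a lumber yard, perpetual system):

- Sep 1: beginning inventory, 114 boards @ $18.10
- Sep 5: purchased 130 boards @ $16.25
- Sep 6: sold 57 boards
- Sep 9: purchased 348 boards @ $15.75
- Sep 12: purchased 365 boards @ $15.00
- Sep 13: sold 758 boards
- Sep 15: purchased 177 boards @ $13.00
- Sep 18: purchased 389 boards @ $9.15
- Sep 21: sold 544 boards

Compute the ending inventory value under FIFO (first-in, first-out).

Sep 6, 57 sold [FIFO — oldest first]: 57 @ $18.10 = $1,031.70
Sep 13, 758 sold [FIFO — oldest first]: 57 @ $18.10 + 130 @ $16.25 + 348 @ $15.75 + 223 @ $15.00 = $11,970.20
Sep 21, 544 sold [FIFO — oldest first]: 142 @ $15.00 + 177 @ $13.00 + 225 @ $9.15 = $6,489.75
Total COGS = $1,031.70 + $11,970.20 + $6,489.75 = $19,491.65
Ending inventory: 164 @ $9.15 = $1,500.60
Check: goods available $20,992.25 = COGS $19,491.65 + ending $1,500.60

Ending inventory = $1,500.60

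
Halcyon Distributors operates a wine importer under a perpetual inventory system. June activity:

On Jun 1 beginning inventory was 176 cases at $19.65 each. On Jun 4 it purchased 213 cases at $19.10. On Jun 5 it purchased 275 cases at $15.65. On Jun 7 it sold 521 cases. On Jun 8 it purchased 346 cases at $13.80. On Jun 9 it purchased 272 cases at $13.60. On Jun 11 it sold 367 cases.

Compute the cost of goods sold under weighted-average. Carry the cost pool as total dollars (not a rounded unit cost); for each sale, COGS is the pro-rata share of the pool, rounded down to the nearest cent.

COGS = $14,598.00

After Jun 1: 176 on hand, pool $3,458.40 (≈ $19.6500 each)
After Jun 4: 389 on hand, pool $7,526.70 (≈ $19.3488 each)
After Jun 5: 664 on hand, pool $11,830.45 (≈ $17.8169 each)
Jun 7, sell 521: 521/664 × $11,830.45 → $9,282.62
After Jun 8: 489 on hand, pool $7,322.63 (≈ $14.9747 each)
After Jun 9: 761 on hand, pool $11,021.83 (≈ $14.4834 each)
Jun 11, sell 367: 367/761 × $11,021.83 → $5,315.38
Total COGS = $9,282.62 + $5,315.38 = $14,598.00
Ending inventory (cost pool remaining) = $5,706.45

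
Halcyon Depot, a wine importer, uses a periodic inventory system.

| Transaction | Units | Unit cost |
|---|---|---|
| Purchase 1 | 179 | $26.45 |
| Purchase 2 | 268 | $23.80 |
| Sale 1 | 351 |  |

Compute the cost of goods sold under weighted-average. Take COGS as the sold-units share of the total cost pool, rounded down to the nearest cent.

COGS = $8,726.27

Sale 1, sell 351: 351/447 × $11,112.95 → $8,726.27
Ending inventory (cost pool remaining) = $2,386.68
Check: goods available $11,112.95 = COGS $8,726.27 + ending $2,386.68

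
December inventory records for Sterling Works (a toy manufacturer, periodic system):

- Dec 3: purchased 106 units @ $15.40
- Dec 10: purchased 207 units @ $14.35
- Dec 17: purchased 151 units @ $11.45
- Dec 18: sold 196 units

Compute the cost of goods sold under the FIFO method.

COGS = $2,923.90

Dec 18, 196 sold [FIFO — oldest first]: 106 @ $15.40 + 90 @ $14.35 = $2,923.90
Ending inventory: 117 @ $14.35 + 151 @ $11.45 = $3,407.90
Check: goods available $6,331.80 = COGS $2,923.90 + ending $3,407.90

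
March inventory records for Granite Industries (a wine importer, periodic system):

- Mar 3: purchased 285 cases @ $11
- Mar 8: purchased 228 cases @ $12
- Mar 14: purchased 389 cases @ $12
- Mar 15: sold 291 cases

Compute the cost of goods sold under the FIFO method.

Mar 15, 291 sold [FIFO — oldest first]: 285 @ $11 + 6 @ $12 = $3,207
Ending inventory: 222 @ $12 + 389 @ $12 = $7,332

COGS = $3,207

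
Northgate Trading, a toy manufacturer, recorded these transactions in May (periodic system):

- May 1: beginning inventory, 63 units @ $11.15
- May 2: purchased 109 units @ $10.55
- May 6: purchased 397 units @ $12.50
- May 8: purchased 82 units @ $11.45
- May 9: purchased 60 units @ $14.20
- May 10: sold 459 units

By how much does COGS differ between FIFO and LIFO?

FIFO COGS: 63 @ $11.15 + 109 @ $10.55 + 287 @ $12.50 = $5,439.90
LIFO COGS: 60 @ $14.20 + 82 @ $11.45 + 317 @ $12.50 = $5,753.40
Difference = |$5,439.90 − $5,753.40| = $313.50

$313.50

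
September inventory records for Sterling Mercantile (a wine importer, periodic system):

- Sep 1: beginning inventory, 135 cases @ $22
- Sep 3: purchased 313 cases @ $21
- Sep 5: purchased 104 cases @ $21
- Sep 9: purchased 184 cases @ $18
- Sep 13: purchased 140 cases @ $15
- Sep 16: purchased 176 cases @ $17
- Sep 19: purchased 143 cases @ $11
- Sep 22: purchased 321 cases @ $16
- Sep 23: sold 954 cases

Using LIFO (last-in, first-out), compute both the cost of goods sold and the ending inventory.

Sep 23, 954 sold [LIFO — newest first]: 321 @ $16 + 143 @ $11 + 176 @ $17 + 140 @ $15 + 174 @ $18 = $14,933
Ending inventory: 135 @ $22 + 313 @ $21 + 104 @ $21 + 10 @ $18 = $11,907

COGS = $14,933; ending inventory = $11,907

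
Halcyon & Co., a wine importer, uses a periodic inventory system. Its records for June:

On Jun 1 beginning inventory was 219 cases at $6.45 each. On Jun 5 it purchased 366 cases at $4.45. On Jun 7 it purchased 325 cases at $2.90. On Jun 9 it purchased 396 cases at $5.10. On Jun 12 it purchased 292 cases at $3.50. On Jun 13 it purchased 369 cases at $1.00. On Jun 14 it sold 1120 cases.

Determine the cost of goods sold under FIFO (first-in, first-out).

Jun 14, 1120 sold [FIFO — oldest first]: 219 @ $6.45 + 366 @ $4.45 + 325 @ $2.90 + 210 @ $5.10 = $5,054.75
Ending inventory: 186 @ $5.10 + 292 @ $3.50 + 369 @ $1.00 = $2,339.60
Check: goods available $7,394.35 = COGS $5,054.75 + ending $2,339.60

COGS = $5,054.75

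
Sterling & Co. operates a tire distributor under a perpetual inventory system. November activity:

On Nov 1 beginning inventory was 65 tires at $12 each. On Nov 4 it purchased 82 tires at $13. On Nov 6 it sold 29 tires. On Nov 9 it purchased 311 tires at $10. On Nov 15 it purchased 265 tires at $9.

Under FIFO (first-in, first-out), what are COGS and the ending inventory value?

COGS = $348; ending inventory = $6,993

Nov 6, 29 sold [FIFO — oldest first]: 29 @ $12 = $348
Ending inventory: 36 @ $12 + 82 @ $13 + 311 @ $10 + 265 @ $9 = $6,993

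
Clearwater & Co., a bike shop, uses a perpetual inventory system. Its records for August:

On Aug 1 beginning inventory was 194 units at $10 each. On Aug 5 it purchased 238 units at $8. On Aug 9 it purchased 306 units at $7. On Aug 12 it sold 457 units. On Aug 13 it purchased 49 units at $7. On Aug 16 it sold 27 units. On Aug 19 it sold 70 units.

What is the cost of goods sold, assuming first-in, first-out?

Aug 12, 457 sold [FIFO — oldest first]: 194 @ $10 + 238 @ $8 + 25 @ $7 = $4,019
Aug 16, 27 sold [FIFO — oldest first]: 27 @ $7 = $189
Aug 19, 70 sold [FIFO — oldest first]: 70 @ $7 = $490
Total COGS = $4,019 + $189 + $490 = $4,698
Ending inventory: 184 @ $7 + 49 @ $7 = $1,631

COGS = $4,698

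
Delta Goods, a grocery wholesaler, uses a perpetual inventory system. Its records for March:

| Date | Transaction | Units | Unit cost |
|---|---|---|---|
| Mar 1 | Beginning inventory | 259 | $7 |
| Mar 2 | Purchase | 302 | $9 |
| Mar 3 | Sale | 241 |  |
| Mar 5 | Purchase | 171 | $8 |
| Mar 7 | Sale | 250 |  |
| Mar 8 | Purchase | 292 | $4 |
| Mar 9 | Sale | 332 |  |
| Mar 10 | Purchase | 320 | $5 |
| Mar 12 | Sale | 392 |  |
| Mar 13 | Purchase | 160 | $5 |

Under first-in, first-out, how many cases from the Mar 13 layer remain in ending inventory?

160

Mar 3, 241 sold [FIFO — oldest first]: 241 @ $7 = $1,687
Mar 7, 250 sold [FIFO — oldest first]: 18 @ $7 + 232 @ $9 = $2,214
Mar 9, 332 sold [FIFO — oldest first]: 70 @ $9 + 171 @ $8 + 91 @ $4 = $2,362
Mar 12, 392 sold [FIFO — oldest first]: 201 @ $4 + 191 @ $5 = $1,759
Total COGS = $1,687 + $2,214 + $2,362 + $1,759 = $8,022
Ending inventory: 129 @ $5 + 160 @ $5 = $1,445
Check: goods available $9,467 = COGS $8,022 + ending $1,445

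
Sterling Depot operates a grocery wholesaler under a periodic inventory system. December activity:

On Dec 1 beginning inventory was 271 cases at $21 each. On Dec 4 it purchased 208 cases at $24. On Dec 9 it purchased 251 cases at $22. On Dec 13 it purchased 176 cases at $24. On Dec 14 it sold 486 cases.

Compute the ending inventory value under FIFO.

Dec 14, 486 sold [FIFO — oldest first]: 271 @ $21 + 208 @ $24 + 7 @ $22 = $10,837
Ending inventory: 244 @ $22 + 176 @ $24 = $9,592

Ending inventory = $9,592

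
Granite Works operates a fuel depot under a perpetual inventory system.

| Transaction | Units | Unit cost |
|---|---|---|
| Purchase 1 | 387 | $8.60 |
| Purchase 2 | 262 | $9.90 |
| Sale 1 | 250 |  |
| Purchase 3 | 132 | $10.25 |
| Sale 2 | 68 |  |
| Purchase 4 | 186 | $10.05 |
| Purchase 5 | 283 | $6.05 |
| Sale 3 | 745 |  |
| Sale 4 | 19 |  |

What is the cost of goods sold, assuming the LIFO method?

Sale 1 (250) [LIFO — newest first]: 250 @ $9.90 = $2,475.00
Sale 2 (68) [LIFO — newest first]: 68 @ $10.25 = $697.00
Sale 3 (745) [LIFO — newest first]: 283 @ $6.05 + 186 @ $10.05 + 64 @ $10.25 + 12 @ $9.90 + 200 @ $8.60 = $6,076.25
Sale 4 (19) [LIFO — newest first]: 19 @ $8.60 = $163.40
Total COGS = $2,475.00 + $697.00 + $6,076.25 + $163.40 = $9,411.65
Ending inventory: 168 @ $8.60 = $1,444.80

COGS = $9,411.65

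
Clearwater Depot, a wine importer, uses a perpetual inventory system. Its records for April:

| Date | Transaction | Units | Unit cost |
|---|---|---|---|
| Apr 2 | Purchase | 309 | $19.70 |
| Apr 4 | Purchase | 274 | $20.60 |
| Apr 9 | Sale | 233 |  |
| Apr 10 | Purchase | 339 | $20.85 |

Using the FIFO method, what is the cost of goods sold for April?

Apr 9, 233 sold [FIFO — oldest first]: 233 @ $19.70 = $4,590.10
Ending inventory: 76 @ $19.70 + 274 @ $20.60 + 339 @ $20.85 = $14,209.75

COGS = $4,590.10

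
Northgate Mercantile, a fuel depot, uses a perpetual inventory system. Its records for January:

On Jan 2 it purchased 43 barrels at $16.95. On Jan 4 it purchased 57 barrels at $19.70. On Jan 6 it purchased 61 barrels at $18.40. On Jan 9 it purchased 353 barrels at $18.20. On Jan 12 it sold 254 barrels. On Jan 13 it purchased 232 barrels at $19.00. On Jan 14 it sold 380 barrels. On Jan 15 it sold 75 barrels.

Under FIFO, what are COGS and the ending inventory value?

Jan 12, 254 sold [FIFO — oldest first]: 43 @ $16.95 + 57 @ $19.70 + 61 @ $18.40 + 93 @ $18.20 = $4,666.75
Jan 14, 380 sold [FIFO — oldest first]: 260 @ $18.20 + 120 @ $19.00 = $7,012.00
Jan 15, 75 sold [FIFO — oldest first]: 75 @ $19.00 = $1,425.00
Total COGS = $4,666.75 + $7,012.00 + $1,425.00 = $13,103.75
Ending inventory: 37 @ $19.00 = $703.00
Check: goods available $13,806.75 = COGS $13,103.75 + ending $703.00

COGS = $13,103.75; ending inventory = $703.00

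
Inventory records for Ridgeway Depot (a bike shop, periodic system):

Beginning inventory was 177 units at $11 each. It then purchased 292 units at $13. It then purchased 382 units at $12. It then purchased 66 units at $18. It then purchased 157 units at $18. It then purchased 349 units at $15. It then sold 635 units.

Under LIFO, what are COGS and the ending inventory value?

Sale 1 (635) [LIFO — newest first]: 349 @ $15 + 157 @ $18 + 66 @ $18 + 63 @ $12 = $10,005
Ending inventory: 177 @ $11 + 292 @ $13 + 319 @ $12 = $9,571
Check: goods available $19,576 = COGS $10,005 + ending $9,571

COGS = $10,005; ending inventory = $9,571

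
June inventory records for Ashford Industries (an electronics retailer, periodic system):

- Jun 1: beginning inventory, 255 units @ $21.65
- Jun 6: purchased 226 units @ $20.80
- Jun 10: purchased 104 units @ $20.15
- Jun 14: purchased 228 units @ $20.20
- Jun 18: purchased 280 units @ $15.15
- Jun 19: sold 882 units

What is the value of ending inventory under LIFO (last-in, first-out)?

Ending inventory = $4,568.15

Jun 19, 882 sold [LIFO — newest first]: 280 @ $15.15 + 228 @ $20.20 + 104 @ $20.15 + 226 @ $20.80 + 44 @ $21.65 = $16,596.60
Ending inventory: 211 @ $21.65 = $4,568.15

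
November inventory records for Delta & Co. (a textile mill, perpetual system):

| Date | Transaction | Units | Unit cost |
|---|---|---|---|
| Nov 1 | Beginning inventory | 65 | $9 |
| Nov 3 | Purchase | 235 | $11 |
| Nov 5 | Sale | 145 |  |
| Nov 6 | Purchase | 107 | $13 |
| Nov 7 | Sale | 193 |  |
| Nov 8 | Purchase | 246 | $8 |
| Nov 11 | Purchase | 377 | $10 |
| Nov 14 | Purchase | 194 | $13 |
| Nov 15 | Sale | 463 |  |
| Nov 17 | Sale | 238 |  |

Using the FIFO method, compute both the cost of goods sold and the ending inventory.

COGS = $10,416; ending inventory = $2,405

Nov 5, 145 sold [FIFO — oldest first]: 65 @ $9 + 80 @ $11 = $1,465
Nov 7, 193 sold [FIFO — oldest first]: 155 @ $11 + 38 @ $13 = $2,199
Nov 15, 463 sold [FIFO — oldest first]: 69 @ $13 + 246 @ $8 + 148 @ $10 = $4,345
Nov 17, 238 sold [FIFO — oldest first]: 229 @ $10 + 9 @ $13 = $2,407
Total COGS = $1,465 + $2,199 + $4,345 + $2,407 = $10,416
Ending inventory: 185 @ $13 = $2,405
Check: goods available $12,821 = COGS $10,416 + ending $2,405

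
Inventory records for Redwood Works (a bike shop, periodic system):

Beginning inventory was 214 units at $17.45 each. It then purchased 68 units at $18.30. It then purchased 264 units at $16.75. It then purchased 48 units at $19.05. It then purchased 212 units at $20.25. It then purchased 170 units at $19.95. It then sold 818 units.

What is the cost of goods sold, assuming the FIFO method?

Sale 1 (818) [FIFO — oldest first]: 214 @ $17.45 + 68 @ $18.30 + 264 @ $16.75 + 48 @ $19.05 + 212 @ $20.25 + 12 @ $19.95 = $14,847.50
Ending inventory: 158 @ $19.95 = $3,152.10

COGS = $14,847.50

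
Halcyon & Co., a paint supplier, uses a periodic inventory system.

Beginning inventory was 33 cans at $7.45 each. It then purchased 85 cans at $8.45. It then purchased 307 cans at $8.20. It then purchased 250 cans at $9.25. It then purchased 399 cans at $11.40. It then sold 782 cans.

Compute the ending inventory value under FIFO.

Ending inventory = $3,328.80

Sale 1 (782) [FIFO — oldest first]: 33 @ $7.45 + 85 @ $8.45 + 307 @ $8.20 + 250 @ $9.25 + 107 @ $11.40 = $7,013.80
Ending inventory: 292 @ $11.40 = $3,328.80
Check: goods available $10,342.60 = COGS $7,013.80 + ending $3,328.80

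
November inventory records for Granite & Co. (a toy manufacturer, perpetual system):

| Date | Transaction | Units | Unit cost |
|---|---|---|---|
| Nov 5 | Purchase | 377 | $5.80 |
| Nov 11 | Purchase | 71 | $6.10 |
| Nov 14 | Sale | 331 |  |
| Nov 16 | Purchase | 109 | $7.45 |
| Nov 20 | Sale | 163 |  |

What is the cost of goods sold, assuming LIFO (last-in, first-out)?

Nov 14, 331 sold [LIFO — newest first]: 71 @ $6.10 + 260 @ $5.80 = $1,941.10
Nov 20, 163 sold [LIFO — newest first]: 109 @ $7.45 + 54 @ $5.80 = $1,125.25
Total COGS = $1,941.10 + $1,125.25 = $3,066.35
Ending inventory: 63 @ $5.80 = $365.40
Check: goods available $3,431.75 = COGS $3,066.35 + ending $365.40

COGS = $3,066.35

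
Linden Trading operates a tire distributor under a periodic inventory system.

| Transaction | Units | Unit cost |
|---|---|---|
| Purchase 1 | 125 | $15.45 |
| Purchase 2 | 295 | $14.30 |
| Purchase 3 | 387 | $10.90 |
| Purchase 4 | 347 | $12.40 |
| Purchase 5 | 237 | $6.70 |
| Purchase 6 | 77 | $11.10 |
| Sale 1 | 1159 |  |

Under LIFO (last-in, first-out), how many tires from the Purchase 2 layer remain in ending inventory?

Sale 1 (1159) [LIFO — newest first]: 77 @ $11.10 + 237 @ $6.70 + 347 @ $12.40 + 387 @ $10.90 + 111 @ $14.30 = $12,551.00
Ending inventory: 125 @ $15.45 + 184 @ $14.30 = $4,562.45

184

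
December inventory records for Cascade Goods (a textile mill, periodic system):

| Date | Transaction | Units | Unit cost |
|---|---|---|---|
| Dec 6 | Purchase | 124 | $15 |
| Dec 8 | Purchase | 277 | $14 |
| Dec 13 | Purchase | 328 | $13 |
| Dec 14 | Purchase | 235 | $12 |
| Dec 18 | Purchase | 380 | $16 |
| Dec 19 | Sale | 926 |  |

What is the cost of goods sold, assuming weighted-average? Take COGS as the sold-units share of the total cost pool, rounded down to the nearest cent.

Dec 19, sell 926: 926/1344 × $18,902.00 → $13,023.25
Ending inventory (cost pool remaining) = $5,878.75

COGS = $13,023.25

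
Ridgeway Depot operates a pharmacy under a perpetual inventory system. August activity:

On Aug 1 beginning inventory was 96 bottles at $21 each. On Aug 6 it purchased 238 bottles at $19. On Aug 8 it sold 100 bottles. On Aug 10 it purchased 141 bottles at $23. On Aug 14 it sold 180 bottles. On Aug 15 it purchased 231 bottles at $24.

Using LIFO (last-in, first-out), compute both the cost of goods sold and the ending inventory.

Aug 8, 100 sold [LIFO — newest first]: 100 @ $19 = $1,900
Aug 14, 180 sold [LIFO — newest first]: 141 @ $23 + 39 @ $19 = $3,984
Total COGS = $1,900 + $3,984 = $5,884
Ending inventory: 96 @ $21 + 99 @ $19 + 231 @ $24 = $9,441
Check: goods available $15,325 = COGS $5,884 + ending $9,441

COGS = $5,884; ending inventory = $9,441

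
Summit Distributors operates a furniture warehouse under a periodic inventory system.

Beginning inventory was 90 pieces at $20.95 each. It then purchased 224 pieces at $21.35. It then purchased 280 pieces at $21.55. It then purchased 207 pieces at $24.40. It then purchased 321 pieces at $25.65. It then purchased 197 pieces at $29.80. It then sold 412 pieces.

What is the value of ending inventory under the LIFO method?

Ending inventory = $20,471.60

Sale 1 (412) [LIFO — newest first]: 197 @ $29.80 + 215 @ $25.65 = $11,385.35
Ending inventory: 90 @ $20.95 + 224 @ $21.35 + 280 @ $21.55 + 207 @ $24.40 + 106 @ $25.65 = $20,471.60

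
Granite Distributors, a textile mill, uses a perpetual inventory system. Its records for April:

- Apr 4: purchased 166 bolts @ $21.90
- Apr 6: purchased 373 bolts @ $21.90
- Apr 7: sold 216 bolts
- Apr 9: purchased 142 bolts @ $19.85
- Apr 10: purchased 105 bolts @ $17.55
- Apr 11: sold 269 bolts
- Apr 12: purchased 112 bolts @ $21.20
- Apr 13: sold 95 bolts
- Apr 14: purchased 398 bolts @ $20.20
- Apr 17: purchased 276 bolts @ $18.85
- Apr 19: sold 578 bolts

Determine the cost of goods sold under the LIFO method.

COGS = $23,190.65

Apr 7, 216 sold [LIFO — newest first]: 216 @ $21.90 = $4,730.40
Apr 11, 269 sold [LIFO — newest first]: 105 @ $17.55 + 142 @ $19.85 + 22 @ $21.90 = $5,143.25
Apr 13, 95 sold [LIFO — newest first]: 95 @ $21.20 = $2,014.00
Apr 19, 578 sold [LIFO — newest first]: 276 @ $18.85 + 302 @ $20.20 = $11,303.00
Total COGS = $4,730.40 + $5,143.25 + $2,014.00 + $11,303.00 = $23,190.65
Ending inventory: 166 @ $21.90 + 135 @ $21.90 + 17 @ $21.20 + 96 @ $20.20 = $8,891.50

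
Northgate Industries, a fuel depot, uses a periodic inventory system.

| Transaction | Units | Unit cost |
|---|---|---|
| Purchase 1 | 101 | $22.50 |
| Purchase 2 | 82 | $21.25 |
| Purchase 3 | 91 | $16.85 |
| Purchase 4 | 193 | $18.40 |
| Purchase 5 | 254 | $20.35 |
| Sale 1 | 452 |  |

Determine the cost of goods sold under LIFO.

Sale 1 (452) [LIFO — newest first]: 254 @ $20.35 + 193 @ $18.40 + 5 @ $16.85 = $8,804.35
Ending inventory: 101 @ $22.50 + 82 @ $21.25 + 86 @ $16.85 = $5,464.10
Check: goods available $14,268.45 = COGS $8,804.35 + ending $5,464.10

COGS = $8,804.35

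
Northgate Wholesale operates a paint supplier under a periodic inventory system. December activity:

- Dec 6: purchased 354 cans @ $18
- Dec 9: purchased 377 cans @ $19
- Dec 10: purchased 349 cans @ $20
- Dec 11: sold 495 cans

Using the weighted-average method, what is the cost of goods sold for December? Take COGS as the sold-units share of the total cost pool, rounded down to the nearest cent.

COGS = $9,402.70

Dec 11, sell 495: 495/1080 × $20,515.00 → $9,402.70
Ending inventory (cost pool remaining) = $11,112.30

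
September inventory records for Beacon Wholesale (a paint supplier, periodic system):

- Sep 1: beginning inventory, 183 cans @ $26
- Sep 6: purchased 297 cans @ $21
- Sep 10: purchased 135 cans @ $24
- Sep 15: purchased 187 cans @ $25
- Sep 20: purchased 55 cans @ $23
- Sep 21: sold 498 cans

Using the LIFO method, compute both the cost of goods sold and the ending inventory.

Sep 21, 498 sold [LIFO — newest first]: 55 @ $23 + 187 @ $25 + 135 @ $24 + 121 @ $21 = $11,721
Ending inventory: 183 @ $26 + 176 @ $21 = $8,454
Check: goods available $20,175 = COGS $11,721 + ending $8,454

COGS = $11,721; ending inventory = $8,454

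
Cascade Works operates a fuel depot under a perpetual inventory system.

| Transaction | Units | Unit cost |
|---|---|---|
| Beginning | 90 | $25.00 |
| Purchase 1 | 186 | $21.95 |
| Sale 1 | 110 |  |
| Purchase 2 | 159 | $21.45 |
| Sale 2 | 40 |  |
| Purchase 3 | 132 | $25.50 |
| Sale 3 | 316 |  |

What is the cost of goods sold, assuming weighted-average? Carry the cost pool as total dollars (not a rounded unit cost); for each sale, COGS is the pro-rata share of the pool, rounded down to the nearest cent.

After Beginning: 90 on hand, pool $2,250.00 (≈ $25.0000 each)
After Purchase 1: 276 on hand, pool $6,332.70 (≈ $22.9446 each)
Sale 1, sell 110: 110/276 × $6,332.70 → $2,523.90
After Purchase 2: 325 on hand, pool $7,219.35 (≈ $22.2134 each)
Sale 2, sell 40: 40/325 × $7,219.35 → $888.53
After Purchase 3: 417 on hand, pool $9,696.82 (≈ $23.2538 each)
Sale 3, sell 316: 316/417 × $9,696.82 → $7,348.18
Total COGS = $2,523.90 + $888.53 + $7,348.18 = $10,760.61
Ending inventory (cost pool remaining) = $2,348.64

COGS = $10,760.61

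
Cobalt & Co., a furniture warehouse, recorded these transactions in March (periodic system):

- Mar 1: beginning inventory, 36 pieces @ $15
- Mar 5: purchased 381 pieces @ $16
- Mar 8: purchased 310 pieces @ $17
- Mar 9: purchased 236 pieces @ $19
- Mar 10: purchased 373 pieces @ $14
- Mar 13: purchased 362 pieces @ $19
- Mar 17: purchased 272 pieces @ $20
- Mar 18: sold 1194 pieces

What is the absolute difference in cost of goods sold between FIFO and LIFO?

$1,469

FIFO COGS: 36 @ $15 + 381 @ $16 + 310 @ $17 + 236 @ $19 + 231 @ $14 = $19,624
LIFO COGS: 272 @ $20 + 362 @ $19 + 373 @ $14 + 187 @ $19 = $21,093
Difference = |$19,624 − $21,093| = $1,469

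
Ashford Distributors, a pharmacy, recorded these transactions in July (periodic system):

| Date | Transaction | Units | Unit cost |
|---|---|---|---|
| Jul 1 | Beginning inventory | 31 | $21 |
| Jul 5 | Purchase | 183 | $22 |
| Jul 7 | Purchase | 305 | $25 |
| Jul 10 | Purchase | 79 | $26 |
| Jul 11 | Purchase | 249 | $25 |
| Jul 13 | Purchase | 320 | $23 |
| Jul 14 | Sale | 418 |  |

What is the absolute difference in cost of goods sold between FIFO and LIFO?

FIFO COGS: 31 @ $21 + 183 @ $22 + 204 @ $25 = $9,777
LIFO COGS: 320 @ $23 + 98 @ $25 = $9,810
Difference = |$9,777 − $9,810| = $33

$33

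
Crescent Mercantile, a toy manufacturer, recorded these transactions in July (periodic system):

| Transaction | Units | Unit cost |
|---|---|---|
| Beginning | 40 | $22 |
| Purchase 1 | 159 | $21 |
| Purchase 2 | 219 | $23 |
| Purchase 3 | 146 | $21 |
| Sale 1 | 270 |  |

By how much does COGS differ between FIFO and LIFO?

FIFO COGS: 40 @ $22 + 159 @ $21 + 71 @ $23 = $5,852
LIFO COGS: 146 @ $21 + 124 @ $23 = $5,918
Difference = |$5,852 − $5,918| = $66

$66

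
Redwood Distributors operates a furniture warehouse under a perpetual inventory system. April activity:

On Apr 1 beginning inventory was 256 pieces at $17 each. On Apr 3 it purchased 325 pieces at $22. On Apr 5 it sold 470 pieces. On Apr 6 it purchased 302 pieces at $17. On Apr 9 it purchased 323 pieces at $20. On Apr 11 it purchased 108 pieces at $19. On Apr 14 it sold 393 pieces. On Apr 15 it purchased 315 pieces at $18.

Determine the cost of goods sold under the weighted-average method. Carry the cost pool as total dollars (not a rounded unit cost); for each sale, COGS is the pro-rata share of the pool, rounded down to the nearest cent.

COGS = $16,681.88

After Apr 1: 256 on hand, pool $4,352.00 (≈ $17.0000 each)
After Apr 3: 581 on hand, pool $11,502.00 (≈ $19.7969 each)
Apr 5, sell 470: 470/581 × $11,502.00 → $9,304.54
After Apr 6: 413 on hand, pool $7,331.46 (≈ $17.7517 each)
After Apr 9: 736 on hand, pool $13,791.46 (≈ $18.7384 each)
After Apr 11: 844 on hand, pool $15,843.46 (≈ $18.7719 each)
Apr 14, sell 393: 393/844 × $15,843.46 → $7,377.34
After Apr 15: 766 on hand, pool $14,136.12 (≈ $18.4545 each)
Total COGS = $9,304.54 + $7,377.34 = $16,681.88
Ending inventory (cost pool remaining) = $14,136.12
Check: goods available $30,818.00 = COGS $16,681.88 + ending $14,136.12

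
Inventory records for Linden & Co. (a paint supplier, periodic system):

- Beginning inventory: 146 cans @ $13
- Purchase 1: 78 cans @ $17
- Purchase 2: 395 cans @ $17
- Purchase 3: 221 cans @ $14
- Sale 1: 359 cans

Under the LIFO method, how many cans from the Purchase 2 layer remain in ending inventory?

257

Sale 1 (359) [LIFO — newest first]: 221 @ $14 + 138 @ $17 = $5,440
Ending inventory: 146 @ $13 + 78 @ $17 + 257 @ $17 = $7,593
Check: goods available $13,033 = COGS $5,440 + ending $7,593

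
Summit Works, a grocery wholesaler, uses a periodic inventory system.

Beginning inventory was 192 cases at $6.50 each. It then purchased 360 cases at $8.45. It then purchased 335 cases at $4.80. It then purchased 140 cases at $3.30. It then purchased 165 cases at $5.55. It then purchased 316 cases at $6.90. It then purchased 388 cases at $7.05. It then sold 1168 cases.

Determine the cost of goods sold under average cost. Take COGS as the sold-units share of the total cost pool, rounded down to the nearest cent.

COGS = $7,510.40

Sale 1, sell 1168: 1168/1896 × $12,191.55 → $7,510.40
Ending inventory (cost pool remaining) = $4,681.15
Check: goods available $12,191.55 = COGS $7,510.40 + ending $4,681.15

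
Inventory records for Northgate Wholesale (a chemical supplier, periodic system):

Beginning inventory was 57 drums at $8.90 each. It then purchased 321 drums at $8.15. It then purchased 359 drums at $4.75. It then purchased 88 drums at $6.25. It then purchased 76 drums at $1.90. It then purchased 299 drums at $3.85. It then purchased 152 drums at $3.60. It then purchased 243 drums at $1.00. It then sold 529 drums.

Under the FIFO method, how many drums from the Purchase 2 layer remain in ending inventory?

208

Sale 1 (529) [FIFO — oldest first]: 57 @ $8.90 + 321 @ $8.15 + 151 @ $4.75 = $3,840.70
Ending inventory: 208 @ $4.75 + 88 @ $6.25 + 76 @ $1.90 + 299 @ $3.85 + 152 @ $3.60 + 243 @ $1.00 = $3,623.75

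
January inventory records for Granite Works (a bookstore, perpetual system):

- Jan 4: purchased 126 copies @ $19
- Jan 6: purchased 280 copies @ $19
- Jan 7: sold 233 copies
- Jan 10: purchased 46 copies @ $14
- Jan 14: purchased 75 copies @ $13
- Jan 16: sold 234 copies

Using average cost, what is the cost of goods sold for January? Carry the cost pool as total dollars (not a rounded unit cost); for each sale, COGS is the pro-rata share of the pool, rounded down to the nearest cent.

After Jan 4: 126 on hand, pool $2,394.00 (≈ $19.0000 each)
After Jan 6: 406 on hand, pool $7,714.00 (≈ $19.0000 each)
Jan 7, sell 233: 233/406 × $7,714.00 → $4,427.00
After Jan 10: 219 on hand, pool $3,931.00 (≈ $17.9498 each)
After Jan 14: 294 on hand, pool $4,906.00 (≈ $16.6871 each)
Jan 16, sell 234: 234/294 × $4,906.00 → $3,904.77
Total COGS = $4,427.00 + $3,904.77 = $8,331.77
Ending inventory (cost pool remaining) = $1,001.23

COGS = $8,331.77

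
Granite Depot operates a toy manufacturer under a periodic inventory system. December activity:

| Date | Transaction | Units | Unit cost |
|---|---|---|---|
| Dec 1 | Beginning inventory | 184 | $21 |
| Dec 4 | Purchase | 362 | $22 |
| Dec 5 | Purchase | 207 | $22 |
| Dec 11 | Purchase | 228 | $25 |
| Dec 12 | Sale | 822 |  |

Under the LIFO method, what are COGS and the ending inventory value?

COGS = $18,743; ending inventory = $3,339

Dec 12, 822 sold [LIFO — newest first]: 228 @ $25 + 207 @ $22 + 362 @ $22 + 25 @ $21 = $18,743
Ending inventory: 159 @ $21 = $3,339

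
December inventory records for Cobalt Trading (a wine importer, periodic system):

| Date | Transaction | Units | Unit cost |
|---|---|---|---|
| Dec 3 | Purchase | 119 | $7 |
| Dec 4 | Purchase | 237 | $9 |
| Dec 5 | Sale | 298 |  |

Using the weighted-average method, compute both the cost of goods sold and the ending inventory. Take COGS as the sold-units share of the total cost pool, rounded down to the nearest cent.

Dec 5, sell 298: 298/356 × $2,966.00 → $2,482.77
Ending inventory (cost pool remaining) = $483.23
Check: goods available $2,966.00 = COGS $2,482.77 + ending $483.23

COGS = $2,482.77; ending inventory = $483.23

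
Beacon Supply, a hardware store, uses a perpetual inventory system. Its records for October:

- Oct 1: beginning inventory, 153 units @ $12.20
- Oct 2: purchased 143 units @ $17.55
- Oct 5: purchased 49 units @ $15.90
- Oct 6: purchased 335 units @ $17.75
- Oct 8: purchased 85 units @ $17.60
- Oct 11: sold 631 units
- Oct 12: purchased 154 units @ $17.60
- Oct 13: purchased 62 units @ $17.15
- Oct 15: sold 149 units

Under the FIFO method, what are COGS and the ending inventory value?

Oct 11, 631 sold [FIFO — oldest first]: 153 @ $12.20 + 143 @ $17.55 + 49 @ $15.90 + 286 @ $17.75 = $10,231.85
Oct 15, 149 sold [FIFO — oldest first]: 49 @ $17.75 + 85 @ $17.60 + 15 @ $17.60 = $2,629.75
Total COGS = $10,231.85 + $2,629.75 = $12,861.60
Ending inventory: 139 @ $17.60 + 62 @ $17.15 = $3,509.70

COGS = $12,861.60; ending inventory = $3,509.70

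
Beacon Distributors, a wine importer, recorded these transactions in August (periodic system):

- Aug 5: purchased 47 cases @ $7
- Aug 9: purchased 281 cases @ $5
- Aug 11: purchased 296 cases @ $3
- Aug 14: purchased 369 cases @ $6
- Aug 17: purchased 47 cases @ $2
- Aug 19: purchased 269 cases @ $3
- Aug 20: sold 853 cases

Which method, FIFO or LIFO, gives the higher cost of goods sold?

FIFO

FIFO COGS: 47 @ $7 + 281 @ $5 + 296 @ $3 + 229 @ $6 = $3,996
LIFO COGS: 269 @ $3 + 47 @ $2 + 369 @ $6 + 168 @ $3 = $3,619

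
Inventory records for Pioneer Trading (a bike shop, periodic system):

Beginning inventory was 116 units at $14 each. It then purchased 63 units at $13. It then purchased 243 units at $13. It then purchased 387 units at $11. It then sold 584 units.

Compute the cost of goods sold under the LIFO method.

Sale 1 (584) [LIFO — newest first]: 387 @ $11 + 197 @ $13 = $6,818
Ending inventory: 116 @ $14 + 63 @ $13 + 46 @ $13 = $3,041

COGS = $6,818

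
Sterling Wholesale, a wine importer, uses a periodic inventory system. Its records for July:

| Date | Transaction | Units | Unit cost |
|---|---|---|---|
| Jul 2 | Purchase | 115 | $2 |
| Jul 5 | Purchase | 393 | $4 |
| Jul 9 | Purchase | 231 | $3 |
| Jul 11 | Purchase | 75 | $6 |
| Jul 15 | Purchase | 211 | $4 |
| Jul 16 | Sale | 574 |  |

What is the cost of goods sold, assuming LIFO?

Jul 16, 574 sold [LIFO — newest first]: 211 @ $4 + 75 @ $6 + 231 @ $3 + 57 @ $4 = $2,215
Ending inventory: 115 @ $2 + 336 @ $4 = $1,574
Check: goods available $3,789 = COGS $2,215 + ending $1,574

COGS = $2,215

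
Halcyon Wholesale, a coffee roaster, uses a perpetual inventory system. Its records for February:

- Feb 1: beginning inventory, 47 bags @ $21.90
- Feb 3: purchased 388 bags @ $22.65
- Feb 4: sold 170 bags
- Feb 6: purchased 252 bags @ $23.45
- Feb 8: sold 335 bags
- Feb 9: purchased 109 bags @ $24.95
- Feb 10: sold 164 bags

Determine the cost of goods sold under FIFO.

Feb 4, 170 sold [FIFO — oldest first]: 47 @ $21.90 + 123 @ $22.65 = $3,815.25
Feb 8, 335 sold [FIFO — oldest first]: 265 @ $22.65 + 70 @ $23.45 = $7,643.75
Feb 10, 164 sold [FIFO — oldest first]: 164 @ $23.45 = $3,845.80
Total COGS = $3,815.25 + $7,643.75 + $3,845.80 = $15,304.80
Ending inventory: 18 @ $23.45 + 109 @ $24.95 = $3,141.65
Check: goods available $18,446.45 = COGS $15,304.80 + ending $3,141.65

COGS = $15,304.80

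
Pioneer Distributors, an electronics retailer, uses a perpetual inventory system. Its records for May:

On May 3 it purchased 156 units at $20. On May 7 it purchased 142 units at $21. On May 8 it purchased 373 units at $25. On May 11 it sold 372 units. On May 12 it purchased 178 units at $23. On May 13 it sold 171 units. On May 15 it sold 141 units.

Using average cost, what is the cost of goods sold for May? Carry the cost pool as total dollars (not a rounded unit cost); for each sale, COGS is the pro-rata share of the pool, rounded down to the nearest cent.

After May 3: 156 on hand, pool $3,120.00 (≈ $20.0000 each)
After May 7: 298 on hand, pool $6,102.00 (≈ $20.4765 each)
After May 8: 671 on hand, pool $15,427.00 (≈ $22.9911 each)
May 11, sell 372: 372/671 × $15,427.00 → $8,552.67
After May 12: 477 on hand, pool $10,968.33 (≈ $22.9944 each)
May 13, sell 171: 171/477 × $10,968.33 → $3,932.04
May 15, sell 141: 141/306 × $7,036.29 → $3,242.21
Total COGS = $8,552.67 + $3,932.04 + $3,242.21 = $15,726.92
Ending inventory (cost pool remaining) = $3,794.08

COGS = $15,726.92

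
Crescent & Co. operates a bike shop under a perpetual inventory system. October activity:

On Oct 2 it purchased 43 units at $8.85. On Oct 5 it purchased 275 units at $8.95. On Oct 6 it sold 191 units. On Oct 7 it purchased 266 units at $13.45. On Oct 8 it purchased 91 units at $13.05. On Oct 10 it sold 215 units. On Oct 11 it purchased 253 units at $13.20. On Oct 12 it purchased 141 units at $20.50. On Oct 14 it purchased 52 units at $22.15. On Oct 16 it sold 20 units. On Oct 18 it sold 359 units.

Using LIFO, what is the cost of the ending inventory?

Ending inventory = $3,926.65

Oct 6, 191 sold [LIFO — newest first]: 191 @ $8.95 = $1,709.45
Oct 10, 215 sold [LIFO — newest first]: 91 @ $13.05 + 124 @ $13.45 = $2,855.35
Oct 16, 20 sold [LIFO — newest first]: 20 @ $22.15 = $443.00
Oct 18, 359 sold [LIFO — newest first]: 32 @ $22.15 + 141 @ $20.50 + 186 @ $13.20 = $6,054.50
Total COGS = $1,709.45 + $2,855.35 + $443.00 + $6,054.50 = $11,062.30
Ending inventory: 43 @ $8.85 + 84 @ $8.95 + 142 @ $13.45 + 67 @ $13.20 = $3,926.65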